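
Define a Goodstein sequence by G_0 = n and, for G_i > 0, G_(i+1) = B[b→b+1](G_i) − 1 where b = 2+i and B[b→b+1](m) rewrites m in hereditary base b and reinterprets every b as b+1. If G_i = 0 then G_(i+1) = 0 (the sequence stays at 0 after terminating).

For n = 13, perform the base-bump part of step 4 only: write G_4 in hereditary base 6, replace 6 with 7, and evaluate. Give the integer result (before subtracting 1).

5765999

step 0: 13 = 2^(2 + 1) + 2^2 + 1; sub 3 for 2: 3^(3 + 1) + 3^3 + 1; = 109; G_1 = 109−1 = 108
step 1: 108 = 3^(3 + 1) + 3^3; sub 4 for 3: 4^(4 + 1) + 4^4; = 1280; G_2 = 1280−1 = 1279
step 2: 1279 = 4^(4 + 1) + 3·4^3 + 3·4^2 + 3·4 + 3; sub 5 for 4: 5^(5 + 1) + 3·5^3 + 3·5^2 + 3·5 + 3; = 16093; G_3 = 16093−1 = 16092
step 3: 16092 = 5^(5 + 1) + 3·5^3 + 3·5^2 + 3·5 + 2; sub 6 for 5: 6^(6 + 1) + 3·6^3 + 3·6^2 + 3·6 + 2; = 280712; G_4 = 280712−1 = 280711
step 4: 280711 = 6^(6 + 1) + 3·6^3 + 3·6^2 + 3·6 + 1; sub 7 for 6: 7^(7 + 1) + 3·7^3 + 3·7^2 + 3·7 + 1; = 5765999; G_5 = 5765999−1 = 5765998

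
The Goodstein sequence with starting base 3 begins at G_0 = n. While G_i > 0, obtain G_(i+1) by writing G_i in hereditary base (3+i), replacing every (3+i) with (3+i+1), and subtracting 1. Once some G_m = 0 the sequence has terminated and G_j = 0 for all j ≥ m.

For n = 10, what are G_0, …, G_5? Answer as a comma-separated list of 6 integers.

10, 16, 24, 27, 30, 33

[0] 10 ≡ 3^2 + 1 (base 3). Lift 4: 17. −1: 16.
[1] 16 ≡ 4^2 (base 4). Lift 5: 25. −1: 24.
[2] 24 ≡ 4·5 + 4 (base 5). Lift 6: 28. −1: 27.
[3] 27 ≡ 4·6 + 3 (base 6). Lift 7: 31. −1: 30.
[4] 30 ≡ 4·7 + 2 (base 7). Lift 8: 34. −1: 33.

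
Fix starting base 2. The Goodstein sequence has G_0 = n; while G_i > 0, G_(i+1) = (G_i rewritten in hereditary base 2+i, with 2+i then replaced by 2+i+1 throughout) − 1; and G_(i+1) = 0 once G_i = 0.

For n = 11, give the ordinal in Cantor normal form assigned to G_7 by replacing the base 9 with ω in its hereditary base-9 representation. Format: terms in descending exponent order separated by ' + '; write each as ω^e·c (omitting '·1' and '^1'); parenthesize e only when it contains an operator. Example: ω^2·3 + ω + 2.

ω^ω·7 + ω^7·7 + ω^6·7 + ω^5·7 + ω^4·7 + ω^3·7 + ω^2·7 + ω·7 + 6

i=0: 11 = 2^(2 + 1) + 2 + 1 (b=2); 2→3: 3^(3 + 1) + 3 + 1 = 85; 85−1 = 84
i=1: 84 = 3^(3 + 1) + 3 (b=3); 3→4: 4^(4 + 1) + 4 = 1028; 1028−1 = 1027
i=2: 1027 = 4^(4 + 1) + 3 (b=4); 4→5: 5^(5 + 1) + 3 = 15628; 15628−1 = 15627
i=3: 15627 = 5^(5 + 1) + 2 (b=5); 5→6: 6^(6 + 1) + 2 = 279938; 279938−1 = 279937
i=4: 279937 = 6^(6 + 1) + 1 (b=6); 6→7: 7^(7 + 1) + 1 = 5764802; 5764802−1 = 5764801
i=5: 5764801 = 7^(7 + 1) (b=7); 7→8: 8^(8 + 1) = 134217728; 134217728−1 = 134217727
i=6: 134217727 = 7·8^8 + 7·8^7 + 7·8^6 + 7·8^5 + 7·8^4 + 7·8^3 + 7·8^2 + 7·8 + 7 (b=8); 8→9: 7·9^9 + 7·9^7 + 7·9^6 + 7·9^5 + 7·9^4 + 7·9^3 + 7·9^2 + 7·9 + 7 = 2749609303; 2749609303−1 = 2749609302
i=7: 2749609302 = 7·9^9 + 7·9^7 + 7·9^6 + 7·9^5 + 7·9^4 + 7·9^3 + 7·9^2 + 7·9 + 6 (b=9); 9→10: 7·10^10 + 7·10^7 + 7·10^6 + 7·10^5 + 7·10^4 + 7·10^3 + 7·10^2 + 7·10 + 6 = 70077777776; 70077777776−1 = 70077777775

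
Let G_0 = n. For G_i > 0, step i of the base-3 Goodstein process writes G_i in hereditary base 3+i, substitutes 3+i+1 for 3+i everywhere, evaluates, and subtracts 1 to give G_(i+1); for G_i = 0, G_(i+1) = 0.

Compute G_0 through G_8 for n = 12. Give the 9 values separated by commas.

base 3: 12 = 3^2 + 3; at 4: 4^2 + 4 = 20; next = 19
base 4: 19 = 4^2 + 3; at 5: 5^2 + 3 = 28; next = 27
base 5: 27 = 5^2 + 2; at 6: 6^2 + 2 = 38; next = 37
base 6: 37 = 6^2 + 1; at 7: 7^2 + 1 = 50; next = 49
base 7: 49 = 7^2; at 8: 8^2 = 64; next = 63
base 8: 63 = 7·8 + 7; at 9: 7·9 + 7 = 70; next = 69
base 9: 69 = 7·9 + 6; at 10: 7·10 + 6 = 76; next = 75
base 10: 75 = 7·10 + 5; at 11: 7·11 + 5 = 82; next = 81

12, 19, 27, 37, 49, 63, 69, 75, 81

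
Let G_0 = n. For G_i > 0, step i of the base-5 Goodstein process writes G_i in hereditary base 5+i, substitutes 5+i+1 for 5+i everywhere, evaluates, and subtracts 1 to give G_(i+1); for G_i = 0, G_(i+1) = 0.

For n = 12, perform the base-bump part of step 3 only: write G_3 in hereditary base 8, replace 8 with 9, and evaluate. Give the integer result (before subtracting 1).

[0] 12 ≡ 2·5 + 2 (base 5). Lift 6: 14. −1: 13.
[1] 13 ≡ 2·6 + 1 (base 6). Lift 7: 15. −1: 14.
[2] 14 ≡ 2·7 (base 7). Lift 8: 16. −1: 15.

16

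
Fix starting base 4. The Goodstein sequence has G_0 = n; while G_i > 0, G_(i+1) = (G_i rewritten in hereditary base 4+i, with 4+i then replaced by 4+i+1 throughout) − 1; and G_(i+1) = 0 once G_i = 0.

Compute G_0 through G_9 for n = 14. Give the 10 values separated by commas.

14, 16, 18, 20, 21, 22, 23, 24, 25, 26

G_0=14  [base 4] 3·4 + 2  →[4↦5]→  3·5 + 2 = 17  −1 ⇒ G_1=16
G_1=16  [base 5] 3·5 + 1  →[5↦6]→  3·6 + 1 = 19  −1 ⇒ G_2=18
G_2=18  [base 6] 3·6  →[6↦7]→  3·7 = 21  −1 ⇒ G_3=20
G_3=20  [base 7] 2·7 + 6  →[7↦8]→  2·8 + 6 = 22  −1 ⇒ G_4=21
G_4=21  [base 8] 2·8 + 5  →[8↦9]→  2·9 + 5 = 23  −1 ⇒ G_5=22
G_5=22  [base 9] 2·9 + 4  →[9↦10]→  2·10 + 4 = 24  −1 ⇒ G_6=23
G_6=23  [base 10] 2·10 + 3  →[10↦11]→  2·11 + 3 = 25  −1 ⇒ G_7=24
G_7=24  [base 11] 2·11 + 2  →[11↦12]→  2·12 + 2 = 26  −1 ⇒ G_8=25
G_8=25  [base 12] 2·12 + 1  →[12↦13]→  2·13 + 1 = 27  −1 ⇒ G_9=26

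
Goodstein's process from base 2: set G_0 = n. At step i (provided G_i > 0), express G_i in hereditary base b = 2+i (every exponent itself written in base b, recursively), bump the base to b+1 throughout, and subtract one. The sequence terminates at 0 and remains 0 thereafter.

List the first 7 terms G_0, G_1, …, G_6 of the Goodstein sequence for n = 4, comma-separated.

G_0 = 4. HB_2(4) = 2^2. Bump = 27. G_1 = 26.
G_1 = 26. HB_3(26) = 2·3^2 + 2·3 + 2. Bump = 42. G_2 = 41.
G_2 = 41. HB_4(41) = 2·4^2 + 2·4 + 1. Bump = 61. G_3 = 60.
G_3 = 60. HB_5(60) = 2·5^2 + 2·5. Bump = 84. G_4 = 83.
G_4 = 83. HB_6(83) = 2·6^2 + 6 + 5. Bump = 110. G_5 = 109.
G_5 = 109. HB_7(109) = 2·7^2 + 7 + 4. Bump = 140. G_6 = 139.

4, 26, 41, 60, 83, 109, 139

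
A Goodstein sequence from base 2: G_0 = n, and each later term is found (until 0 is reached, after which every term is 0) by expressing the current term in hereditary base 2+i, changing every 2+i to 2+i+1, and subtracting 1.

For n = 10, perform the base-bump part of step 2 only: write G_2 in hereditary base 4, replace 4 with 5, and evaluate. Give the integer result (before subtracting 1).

G_0 = 10. HB_2(10) = 2^(2 + 1) + 2. Bump = 84. G_1 = 83.
G_1 = 83. HB_3(83) = 3^(3 + 1) + 2. Bump = 1026. G_2 = 1025.
G_2 = 1025. HB_4(1025) = 4^(4 + 1) + 1. Bump = 15626. G_3 = 15625.

15626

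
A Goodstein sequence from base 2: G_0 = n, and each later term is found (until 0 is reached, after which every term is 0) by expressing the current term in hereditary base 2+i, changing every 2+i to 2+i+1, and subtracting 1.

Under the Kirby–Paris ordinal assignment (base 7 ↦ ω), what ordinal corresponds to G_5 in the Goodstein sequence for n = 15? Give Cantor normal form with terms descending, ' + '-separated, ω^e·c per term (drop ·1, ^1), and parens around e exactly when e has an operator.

ω^(ω + 1) + ω^ω

[0] 15 ≡ 2^(2 + 1) + 2^2 + 2 + 1 (base 2). Lift 3: 112. −1: 111.
[1] 111 ≡ 3^(3 + 1) + 3^3 + 3 (base 3). Lift 4: 1284. −1: 1283.
[2] 1283 ≡ 4^(4 + 1) + 4^4 + 3 (base 4). Lift 5: 18753. −1: 18752.
[3] 18752 ≡ 5^(5 + 1) + 5^5 + 2 (base 5). Lift 6: 326594. −1: 326593.
[4] 326593 ≡ 6^(6 + 1) + 6^6 + 1 (base 6). Lift 7: 6588345. −1: 6588344.
[5] 6588344 ≡ 7^(7 + 1) + 7^7 (base 7). Lift 8: 150994944. −1: 150994943.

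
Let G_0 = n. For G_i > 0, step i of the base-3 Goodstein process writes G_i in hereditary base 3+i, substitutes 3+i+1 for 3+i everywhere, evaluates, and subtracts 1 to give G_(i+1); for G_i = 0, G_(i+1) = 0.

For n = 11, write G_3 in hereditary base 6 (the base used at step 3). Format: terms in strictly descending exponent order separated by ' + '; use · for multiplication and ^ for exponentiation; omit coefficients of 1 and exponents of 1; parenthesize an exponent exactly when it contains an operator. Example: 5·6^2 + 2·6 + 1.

G_0 = 11. HB_3(11) = 3^2 + 2. Bump = 18. G_1 = 17.
G_1 = 17. HB_4(17) = 4^2 + 1. Bump = 26. G_2 = 25.
G_2 = 25. HB_5(25) = 5^2. Bump = 36. G_3 = 35.
G_3 = 35. HB_6(35) = 5·6 + 5. Bump = 40. G_4 = 39.

5·6 + 5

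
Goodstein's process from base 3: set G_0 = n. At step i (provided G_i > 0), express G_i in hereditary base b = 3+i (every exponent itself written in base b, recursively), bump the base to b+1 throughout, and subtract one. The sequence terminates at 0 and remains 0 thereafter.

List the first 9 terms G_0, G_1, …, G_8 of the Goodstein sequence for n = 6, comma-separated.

i=0: 6 = 2·3 (b=3); 3→4: 2·4 = 8; 8−1 = 7
i=1: 7 = 4 + 3 (b=4); 4→5: 5 + 3 = 8; 8−1 = 7
i=2: 7 = 5 + 2 (b=5); 5→6: 6 + 2 = 8; 8−1 = 7
i=3: 7 = 6 + 1 (b=6); 6→7: 7 + 1 = 8; 8−1 = 7
i=4: 7 = 7 (b=7); 7→8: 8 = 8; 8−1 = 7
i=5: 7 = 7 (b=8); 8→9: 7 = 7; 7−1 = 6
i=6: 6 = 6 (b=9); 9→10: 6 = 6; 6−1 = 5
i=7: 5 = 5 (b=10); 10→11: 5 = 5; 5−1 = 4

6, 7, 7, 7, 7, 7, 6, 5, 4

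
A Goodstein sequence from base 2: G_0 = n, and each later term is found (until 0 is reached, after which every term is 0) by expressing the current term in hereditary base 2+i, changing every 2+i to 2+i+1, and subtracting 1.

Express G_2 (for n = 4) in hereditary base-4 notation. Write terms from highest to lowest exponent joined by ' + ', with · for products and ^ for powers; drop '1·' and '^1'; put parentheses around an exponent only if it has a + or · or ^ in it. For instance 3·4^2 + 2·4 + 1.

2·4^2 + 2·4 + 1

4 —HB2→ 2^2 —bump→ 3^3 = 27 —(−1)→ 26
26 —HB3→ 2·3^2 + 2·3 + 2 —bump→ 2·4^2 + 2·4 + 2 = 42 —(−1)→ 41
41 —HB4→ 2·4^2 + 2·4 + 1 —bump→ 2·5^2 + 2·5 + 1 = 61 —(−1)→ 60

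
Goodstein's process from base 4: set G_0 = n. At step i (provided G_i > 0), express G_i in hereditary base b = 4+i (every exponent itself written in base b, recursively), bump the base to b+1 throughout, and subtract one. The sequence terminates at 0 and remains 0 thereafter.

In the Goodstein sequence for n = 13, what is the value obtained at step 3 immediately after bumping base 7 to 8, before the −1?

20

base 4: 13 = 3·4 + 1; at 5: 3·5 + 1 = 16; next = 15
base 5: 15 = 3·5; at 6: 3·6 = 18; next = 17
base 6: 17 = 2·6 + 5; at 7: 2·7 + 5 = 19; next = 18
base 7: 18 = 2·7 + 4; at 8: 2·8 + 4 = 20; next = 19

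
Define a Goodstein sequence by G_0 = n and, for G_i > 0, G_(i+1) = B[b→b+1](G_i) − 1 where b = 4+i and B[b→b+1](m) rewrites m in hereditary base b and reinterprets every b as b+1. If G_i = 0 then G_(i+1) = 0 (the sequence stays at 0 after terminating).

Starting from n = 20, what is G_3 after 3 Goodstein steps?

51

G_0 = 20. HB_4(20) = 4^2 + 4. Bump = 30. G_1 = 29.
G_1 = 29. HB_5(29) = 5^2 + 4. Bump = 40. G_2 = 39.
G_2 = 39. HB_6(39) = 6^2 + 3. Bump = 52. G_3 = 51.
G_3 = 51. HB_7(51) = 7^2 + 2. Bump = 66. G_4 = 65.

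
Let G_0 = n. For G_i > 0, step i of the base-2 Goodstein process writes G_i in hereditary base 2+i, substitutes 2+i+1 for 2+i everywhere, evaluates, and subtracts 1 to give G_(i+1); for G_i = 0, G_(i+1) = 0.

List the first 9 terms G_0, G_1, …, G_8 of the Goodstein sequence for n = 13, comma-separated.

G_0 = 13. HB_2(13) = 2^(2 + 1) + 2^2 + 1. Bump = 109. G_1 = 108.
G_1 = 108. HB_3(108) = 3^(3 + 1) + 3^3. Bump = 1280. G_2 = 1279.
G_2 = 1279. HB_4(1279) = 4^(4 + 1) + 3·4^3 + 3·4^2 + 3·4 + 3. Bump = 16093. G_3 = 16092.
G_3 = 16092. HB_5(16092) = 5^(5 + 1) + 3·5^3 + 3·5^2 + 3·5 + 2. Bump = 280712. G_4 = 280711.
G_4 = 280711. HB_6(280711) = 6^(6 + 1) + 3·6^3 + 3·6^2 + 3·6 + 1. Bump = 5765999. G_5 = 5765998.
G_5 = 5765998. HB_7(5765998) = 7^(7 + 1) + 3·7^3 + 3·7^2 + 3·7. Bump = 134219480. G_6 = 134219479.
G_6 = 134219479. HB_8(134219479) = 8^(8 + 1) + 3·8^3 + 3·8^2 + 2·8 + 7. Bump = 3486786856. G_7 = 3486786855.
G_7 = 3486786855. HB_9(3486786855) = 9^(9 + 1) + 3·9^3 + 3·9^2 + 2·9 + 6. Bump = 100000003326. G_8 = 100000003325.

13, 108, 1279, 16092, 280711, 5765998, 134219479, 3486786855, 100000003325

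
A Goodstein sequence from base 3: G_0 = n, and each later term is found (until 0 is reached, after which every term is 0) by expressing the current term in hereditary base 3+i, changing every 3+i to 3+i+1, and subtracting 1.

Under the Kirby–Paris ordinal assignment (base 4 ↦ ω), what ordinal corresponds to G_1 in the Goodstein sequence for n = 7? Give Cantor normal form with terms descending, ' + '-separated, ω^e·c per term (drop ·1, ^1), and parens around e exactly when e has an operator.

ω·2

G_0 = 7. HB_3(7) = 2·3 + 1. Bump = 9. G_1 = 8.
G_1 = 8. HB_4(8) = 2·4. Bump = 10. G_2 = 9.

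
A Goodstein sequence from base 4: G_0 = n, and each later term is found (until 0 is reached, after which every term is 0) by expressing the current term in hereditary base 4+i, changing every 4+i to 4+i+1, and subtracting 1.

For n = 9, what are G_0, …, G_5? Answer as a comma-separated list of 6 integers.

base 4: 9 = 2·4 + 1; at 5: 2·5 + 1 = 11; next = 10
base 5: 10 = 2·5; at 6: 2·6 = 12; next = 11
base 6: 11 = 6 + 5; at 7: 7 + 5 = 12; next = 11
base 7: 11 = 7 + 4; at 8: 8 + 4 = 12; next = 11
base 8: 11 = 8 + 3; at 9: 9 + 3 = 12; next = 11

9, 10, 11, 11, 11, 11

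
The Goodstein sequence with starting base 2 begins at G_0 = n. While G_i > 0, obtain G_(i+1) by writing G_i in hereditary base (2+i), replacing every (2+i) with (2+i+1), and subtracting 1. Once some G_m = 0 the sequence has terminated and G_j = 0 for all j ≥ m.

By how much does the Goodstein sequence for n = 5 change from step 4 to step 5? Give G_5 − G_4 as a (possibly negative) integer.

422

[0] 5 ≡ 2^2 + 1 (base 2). Lift 3: 28. −1: 27.
[1] 27 ≡ 3^3 (base 3). Lift 4: 256. −1: 255.
[2] 255 ≡ 3·4^3 + 3·4^2 + 3·4 + 3 (base 4). Lift 5: 468. −1: 467.
[3] 467 ≡ 3·5^3 + 3·5^2 + 3·5 + 2 (base 5). Lift 6: 776. −1: 775.
[4] 775 ≡ 3·6^3 + 3·6^2 + 3·6 + 1 (base 6). Lift 7: 1198. −1: 1197.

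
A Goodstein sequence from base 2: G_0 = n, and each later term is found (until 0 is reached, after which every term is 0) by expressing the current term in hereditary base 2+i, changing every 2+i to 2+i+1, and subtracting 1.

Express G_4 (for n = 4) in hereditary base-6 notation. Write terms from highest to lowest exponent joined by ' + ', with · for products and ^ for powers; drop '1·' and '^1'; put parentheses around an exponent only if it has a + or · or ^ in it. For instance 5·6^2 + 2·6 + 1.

4 —HB2→ 2^2 —bump→ 3^3 = 27 —(−1)→ 26
26 —HB3→ 2·3^2 + 2·3 + 2 —bump→ 2·4^2 + 2·4 + 2 = 42 —(−1)→ 41
41 —HB4→ 2·4^2 + 2·4 + 1 —bump→ 2·5^2 + 2·5 + 1 = 61 —(−1)→ 60
60 —HB5→ 2·5^2 + 2·5 —bump→ 2·6^2 + 2·6 = 84 —(−1)→ 83
83 —HB6→ 2·6^2 + 6 + 5 —bump→ 2·7^2 + 7 + 5 = 110 —(−1)→ 109

2·6^2 + 6 + 5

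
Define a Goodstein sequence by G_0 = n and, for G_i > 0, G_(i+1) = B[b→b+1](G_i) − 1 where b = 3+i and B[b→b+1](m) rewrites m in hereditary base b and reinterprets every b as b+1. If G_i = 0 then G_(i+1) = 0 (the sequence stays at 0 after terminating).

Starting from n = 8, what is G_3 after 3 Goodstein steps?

G_0=8  [base 3] 2·3 + 2  →[3↦4]→  2·4 + 2 = 10  −1 ⇒ G_1=9
G_1=9  [base 4] 2·4 + 1  →[4↦5]→  2·5 + 1 = 11  −1 ⇒ G_2=10
G_2=10  [base 5] 2·5  →[5↦6]→  2·6 = 12  −1 ⇒ G_3=11
G_3=11  [base 6] 6 + 5  →[6↦7]→  7 + 5 = 12  −1 ⇒ G_4=11

11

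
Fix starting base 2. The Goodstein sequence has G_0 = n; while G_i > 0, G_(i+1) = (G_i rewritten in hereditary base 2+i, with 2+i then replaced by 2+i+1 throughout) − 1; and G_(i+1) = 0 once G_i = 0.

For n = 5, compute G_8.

3325

G_0=5  [base 2] 2^2 + 1  →[2↦3]→  3^3 + 1 = 28  −1 ⇒ G_1=27
G_1=27  [base 3] 3^3  →[3↦4]→  4^4 = 256  −1 ⇒ G_2=255
G_2=255  [base 4] 3·4^3 + 3·4^2 + 3·4 + 3  →[4↦5]→  3·5^3 + 3·5^2 + 3·5 + 3 = 468  −1 ⇒ G_3=467
G_3=467  [base 5] 3·5^3 + 3·5^2 + 3·5 + 2  →[5↦6]→  3·6^3 + 3·6^2 + 3·6 + 2 = 776  −1 ⇒ G_4=775
G_4=775  [base 6] 3·6^3 + 3·6^2 + 3·6 + 1  →[6↦7]→  3·7^3 + 3·7^2 + 3·7 + 1 = 1198  −1 ⇒ G_5=1197
G_5=1197  [base 7] 3·7^3 + 3·7^2 + 3·7  →[7↦8]→  3·8^3 + 3·8^2 + 3·8 = 1752  −1 ⇒ G_6=1751
G_6=1751  [base 8] 3·8^3 + 3·8^2 + 2·8 + 7  →[8↦9]→  3·9^3 + 3·9^2 + 2·9 + 7 = 2455  −1 ⇒ G_7=2454
G_7=2454  [base 9] 3·9^3 + 3·9^2 + 2·9 + 6  →[9↦10]→  3·10^3 + 3·10^2 + 2·10 + 6 = 3326  −1 ⇒ G_8=3325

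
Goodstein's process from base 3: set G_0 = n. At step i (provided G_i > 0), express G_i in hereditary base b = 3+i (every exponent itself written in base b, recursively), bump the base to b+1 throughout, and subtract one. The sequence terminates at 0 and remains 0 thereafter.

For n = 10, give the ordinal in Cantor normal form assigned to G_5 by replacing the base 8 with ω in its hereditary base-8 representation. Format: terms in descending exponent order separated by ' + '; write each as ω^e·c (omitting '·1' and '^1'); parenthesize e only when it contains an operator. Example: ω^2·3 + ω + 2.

ω·4 + 1

[0] 10 ≡ 3^2 + 1 (base 3). Lift 4: 17. −1: 16.
[1] 16 ≡ 4^2 (base 4). Lift 5: 25. −1: 24.
[2] 24 ≡ 4·5 + 4 (base 5). Lift 6: 28. −1: 27.
[3] 27 ≡ 4·6 + 3 (base 6). Lift 7: 31. −1: 30.
[4] 30 ≡ 4·7 + 2 (base 7). Lift 8: 34. −1: 33.
[5] 33 ≡ 4·8 + 1 (base 8). Lift 9: 37. −1: 36.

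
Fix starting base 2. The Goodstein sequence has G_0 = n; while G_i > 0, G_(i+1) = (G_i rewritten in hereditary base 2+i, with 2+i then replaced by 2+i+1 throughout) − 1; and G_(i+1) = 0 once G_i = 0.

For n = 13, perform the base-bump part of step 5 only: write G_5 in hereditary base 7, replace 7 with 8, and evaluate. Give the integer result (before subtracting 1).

134219480

G_0 = 13. HB_2(13) = 2^(2 + 1) + 2^2 + 1. Bump = 109. G_1 = 108.
G_1 = 108. HB_3(108) = 3^(3 + 1) + 3^3. Bump = 1280. G_2 = 1279.
G_2 = 1279. HB_4(1279) = 4^(4 + 1) + 3·4^3 + 3·4^2 + 3·4 + 3. Bump = 16093. G_3 = 16092.
G_3 = 16092. HB_5(16092) = 5^(5 + 1) + 3·5^3 + 3·5^2 + 3·5 + 2. Bump = 280712. G_4 = 280711.
G_4 = 280711. HB_6(280711) = 6^(6 + 1) + 3·6^3 + 3·6^2 + 3·6 + 1. Bump = 5765999. G_5 = 5765998.
G_5 = 5765998. HB_7(5765998) = 7^(7 + 1) + 3·7^3 + 3·7^2 + 3·7. Bump = 134219480. G_6 = 134219479.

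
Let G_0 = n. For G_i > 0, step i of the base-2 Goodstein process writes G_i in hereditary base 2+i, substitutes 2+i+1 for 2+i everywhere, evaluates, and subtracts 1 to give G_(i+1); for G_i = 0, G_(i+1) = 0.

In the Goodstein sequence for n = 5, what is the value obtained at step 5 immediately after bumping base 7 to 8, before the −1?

G_0=5  [base 2] 2^2 + 1  →[2↦3]→  3^3 + 1 = 28  −1 ⇒ G_1=27
G_1=27  [base 3] 3^3  →[3↦4]→  4^4 = 256  −1 ⇒ G_2=255
G_2=255  [base 4] 3·4^3 + 3·4^2 + 3·4 + 3  →[4↦5]→  3·5^3 + 3·5^2 + 3·5 + 3 = 468  −1 ⇒ G_3=467
G_3=467  [base 5] 3·5^3 + 3·5^2 + 3·5 + 2  →[5↦6]→  3·6^3 + 3·6^2 + 3·6 + 2 = 776  −1 ⇒ G_4=775
G_4=775  [base 6] 3·6^3 + 3·6^2 + 3·6 + 1  →[6↦7]→  3·7^3 + 3·7^2 + 3·7 + 1 = 1198  −1 ⇒ G_5=1197
G_5=1197  [base 7] 3·7^3 + 3·7^2 + 3·7  →[7↦8]→  3·8^3 + 3·8^2 + 3·8 = 1752  −1 ⇒ G_6=1751

1752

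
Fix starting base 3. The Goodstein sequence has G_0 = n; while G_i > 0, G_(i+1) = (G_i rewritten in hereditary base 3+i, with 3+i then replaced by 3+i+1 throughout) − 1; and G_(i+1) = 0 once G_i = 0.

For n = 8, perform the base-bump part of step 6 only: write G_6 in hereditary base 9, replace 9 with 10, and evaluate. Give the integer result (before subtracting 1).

12

i=0: 8 = 2·3 + 2 (b=3); 3→4: 2·4 + 2 = 10; 10−1 = 9
i=1: 9 = 2·4 + 1 (b=4); 4→5: 2·5 + 1 = 11; 11−1 = 10
i=2: 10 = 2·5 (b=5); 5→6: 2·6 = 12; 12−1 = 11
i=3: 11 = 6 + 5 (b=6); 6→7: 7 + 5 = 12; 12−1 = 11
i=4: 11 = 7 + 4 (b=7); 7→8: 8 + 4 = 12; 12−1 = 11
i=5: 11 = 8 + 3 (b=8); 8→9: 9 + 3 = 12; 12−1 = 11
i=6: 11 = 9 + 2 (b=9); 9→10: 10 + 2 = 12; 12−1 = 11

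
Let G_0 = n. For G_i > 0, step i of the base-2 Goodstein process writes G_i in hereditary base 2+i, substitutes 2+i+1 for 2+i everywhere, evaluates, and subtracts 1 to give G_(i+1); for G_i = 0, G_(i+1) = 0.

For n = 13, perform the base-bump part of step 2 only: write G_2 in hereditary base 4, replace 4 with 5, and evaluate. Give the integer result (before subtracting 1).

16093

G_0 = 13. HB_2(13) = 2^(2 + 1) + 2^2 + 1. Bump = 109. G_1 = 108.
G_1 = 108. HB_3(108) = 3^(3 + 1) + 3^3. Bump = 1280. G_2 = 1279.
G_2 = 1279. HB_4(1279) = 4^(4 + 1) + 3·4^3 + 3·4^2 + 3·4 + 3. Bump = 16093. G_3 = 16092.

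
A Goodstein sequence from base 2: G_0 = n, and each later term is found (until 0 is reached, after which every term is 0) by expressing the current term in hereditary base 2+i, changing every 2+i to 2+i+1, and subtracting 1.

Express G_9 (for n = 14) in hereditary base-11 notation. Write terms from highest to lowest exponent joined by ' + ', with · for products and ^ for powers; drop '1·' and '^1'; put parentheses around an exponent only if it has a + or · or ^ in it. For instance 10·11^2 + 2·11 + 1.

11^(11 + 1) + 5·11^5 + 5·11^4 + 5·11^3 + 5·11^2 + 5·11

(0) 14|_2 = 2^(2 + 1) + 2^2 + 2 ↦ 3^(3 + 1) + 3^3 + 3|_3 = 111 ⇒ 110
(1) 110|_3 = 3^(3 + 1) + 3^3 + 2 ↦ 4^(4 + 1) + 4^4 + 2|_4 = 1282 ⇒ 1281
(2) 1281|_4 = 4^(4 + 1) + 4^4 + 1 ↦ 5^(5 + 1) + 5^5 + 1|_5 = 18751 ⇒ 18750
(3) 18750|_5 = 5^(5 + 1) + 5^5 ↦ 6^(6 + 1) + 6^6|_6 = 326592 ⇒ 326591
(4) 326591|_6 = 6^(6 + 1) + 5·6^5 + 5·6^4 + 5·6^3 + 5·6^2 + 5·6 + 5 ↦ 7^(7 + 1) + 5·7^5 + 5·7^4 + 5·7^3 + 5·7^2 + 5·7 + 5|_7 = 5862841 ⇒ 5862840
(5) 5862840|_7 = 7^(7 + 1) + 5·7^5 + 5·7^4 + 5·7^3 + 5·7^2 + 5·7 + 4 ↦ 8^(8 + 1) + 5·8^5 + 5·8^4 + 5·8^3 + 5·8^2 + 5·8 + 4|_8 = 134404972 ⇒ 134404971
(6) 134404971|_8 = 8^(8 + 1) + 5·8^5 + 5·8^4 + 5·8^3 + 5·8^2 + 5·8 + 3 ↦ 9^(9 + 1) + 5·9^5 + 5·9^4 + 5·9^3 + 5·9^2 + 5·9 + 3|_9 = 3487116549 ⇒ 3487116548
(7) 3487116548|_9 = 9^(9 + 1) + 5·9^5 + 5·9^4 + 5·9^3 + 5·9^2 + 5·9 + 2 ↦ 10^(10 + 1) + 5·10^5 + 5·10^4 + 5·10^3 + 5·10^2 + 5·10 + 2|_10 = 100000555552 ⇒ 100000555551
(8) 100000555551|_10 = 10^(10 + 1) + 5·10^5 + 5·10^4 + 5·10^3 + 5·10^2 + 5·10 + 1 ↦ 11^(11 + 1) + 5·11^5 + 5·11^4 + 5·11^3 + 5·11^2 + 5·11 + 1|_11 = 3138429262497 ⇒ 3138429262496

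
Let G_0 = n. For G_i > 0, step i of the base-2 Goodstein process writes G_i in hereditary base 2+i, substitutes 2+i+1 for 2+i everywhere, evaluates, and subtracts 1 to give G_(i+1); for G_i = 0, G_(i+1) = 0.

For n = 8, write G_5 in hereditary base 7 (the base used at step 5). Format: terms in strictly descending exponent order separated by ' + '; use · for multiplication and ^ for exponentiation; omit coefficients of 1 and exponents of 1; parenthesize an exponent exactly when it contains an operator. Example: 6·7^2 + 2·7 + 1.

2·7^7 + 2·7^2 + 7 + 4

[0] 8 ≡ 2^(2 + 1) (base 2). Lift 3: 81. −1: 80.
[1] 80 ≡ 2·3^3 + 2·3^2 + 2·3 + 2 (base 3). Lift 4: 554. −1: 553.
[2] 553 ≡ 2·4^4 + 2·4^2 + 2·4 + 1 (base 4). Lift 5: 6311. −1: 6310.
[3] 6310 ≡ 2·5^5 + 2·5^2 + 2·5 (base 5). Lift 6: 93396. −1: 93395.
[4] 93395 ≡ 2·6^6 + 2·6^2 + 6 + 5 (base 6). Lift 7: 1647196. −1: 1647195.
[5] 1647195 ≡ 2·7^7 + 2·7^2 + 7 + 4 (base 7). Lift 8: 33554572. −1: 33554571.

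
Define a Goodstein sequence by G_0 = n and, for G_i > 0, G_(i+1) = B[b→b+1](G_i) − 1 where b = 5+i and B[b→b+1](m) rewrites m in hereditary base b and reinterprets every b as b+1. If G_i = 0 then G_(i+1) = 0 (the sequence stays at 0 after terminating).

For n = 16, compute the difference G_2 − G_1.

base 5: 16 = 3·5 + 1; at 6: 3·6 + 1 = 19; next = 18
base 6: 18 = 3·6; at 7: 3·7 = 21; next = 20

2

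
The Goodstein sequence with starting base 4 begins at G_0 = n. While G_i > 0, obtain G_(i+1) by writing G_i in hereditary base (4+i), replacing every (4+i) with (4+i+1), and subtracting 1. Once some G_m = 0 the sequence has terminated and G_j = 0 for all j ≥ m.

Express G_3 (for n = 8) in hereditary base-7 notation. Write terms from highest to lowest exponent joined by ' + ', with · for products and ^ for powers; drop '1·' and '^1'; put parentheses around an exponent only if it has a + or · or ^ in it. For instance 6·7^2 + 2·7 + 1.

7 + 2

8 —HB4→ 2·4 —bump→ 2·5 = 10 —(−1)→ 9
9 —HB5→ 5 + 4 —bump→ 6 + 4 = 10 —(−1)→ 9
9 —HB6→ 6 + 3 —bump→ 7 + 3 = 10 —(−1)→ 9
9 —HB7→ 7 + 2 —bump→ 8 + 2 = 10 —(−1)→ 9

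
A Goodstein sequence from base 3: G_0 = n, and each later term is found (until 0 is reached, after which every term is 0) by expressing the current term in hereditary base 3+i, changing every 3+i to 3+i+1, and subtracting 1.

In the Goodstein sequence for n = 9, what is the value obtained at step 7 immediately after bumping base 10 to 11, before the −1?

i=0: 9 = 3^2 (b=3); 3→4: 4^2 = 16; 16−1 = 15
i=1: 15 = 3·4 + 3 (b=4); 4→5: 3·5 + 3 = 18; 18−1 = 17
i=2: 17 = 3·5 + 2 (b=5); 5→6: 3·6 + 2 = 20; 20−1 = 19
i=3: 19 = 3·6 + 1 (b=6); 6→7: 3·7 + 1 = 22; 22−1 = 21
i=4: 21 = 3·7 (b=7); 7→8: 3·8 = 24; 24−1 = 23
i=5: 23 = 2·8 + 7 (b=8); 8→9: 2·9 + 7 = 25; 25−1 = 24
i=6: 24 = 2·9 + 6 (b=9); 9→10: 2·10 + 6 = 26; 26−1 = 25
i=7: 25 = 2·10 + 5 (b=10); 10→11: 2·11 + 5 = 27; 27−1 = 26

27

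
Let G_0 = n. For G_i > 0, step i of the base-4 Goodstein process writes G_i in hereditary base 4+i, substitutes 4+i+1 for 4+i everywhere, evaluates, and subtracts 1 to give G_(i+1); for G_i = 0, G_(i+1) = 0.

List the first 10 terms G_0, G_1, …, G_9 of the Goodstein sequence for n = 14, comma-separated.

14, 16, 18, 20, 21, 22, 23, 24, 25, 26

G_0 = 14. HB_4(14) = 3·4 + 2. Bump = 17. G_1 = 16.
G_1 = 16. HB_5(16) = 3·5 + 1. Bump = 19. G_2 = 18.
G_2 = 18. HB_6(18) = 3·6. Bump = 21. G_3 = 20.
G_3 = 20. HB_7(20) = 2·7 + 6. Bump = 22. G_4 = 21.
G_4 = 21. HB_8(21) = 2·8 + 5. Bump = 23. G_5 = 22.
G_5 = 22. HB_9(22) = 2·9 + 4. Bump = 24. G_6 = 23.
G_6 = 23. HB_10(23) = 2·10 + 3. Bump = 25. G_7 = 24.
G_7 = 24. HB_11(24) = 2·11 + 2. Bump = 26. G_8 = 25.
G_8 = 25. HB_12(25) = 2·12 + 1. Bump = 27. G_9 = 26.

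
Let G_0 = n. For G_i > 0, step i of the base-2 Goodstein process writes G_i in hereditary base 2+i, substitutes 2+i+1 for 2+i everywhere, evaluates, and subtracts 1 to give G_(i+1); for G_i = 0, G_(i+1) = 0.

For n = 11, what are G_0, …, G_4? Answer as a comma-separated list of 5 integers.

11, 84, 1027, 15627, 279937

G_0=11  [base 2] 2^(2 + 1) + 2 + 1  →[2↦3]→  3^(3 + 1) + 3 + 1 = 85  −1 ⇒ G_1=84
G_1=84  [base 3] 3^(3 + 1) + 3  →[3↦4]→  4^(4 + 1) + 4 = 1028  −1 ⇒ G_2=1027
G_2=1027  [base 4] 4^(4 + 1) + 3  →[4↦5]→  5^(5 + 1) + 3 = 15628  −1 ⇒ G_3=15627
G_3=15627  [base 5] 5^(5 + 1) + 2  →[5↦6]→  6^(6 + 1) + 2 = 279938  −1 ⇒ G_4=279937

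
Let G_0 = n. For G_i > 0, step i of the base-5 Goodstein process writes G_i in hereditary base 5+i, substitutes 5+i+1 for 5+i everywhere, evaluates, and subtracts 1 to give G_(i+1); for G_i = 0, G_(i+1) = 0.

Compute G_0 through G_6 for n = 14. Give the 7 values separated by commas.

14, 15, 16, 17, 18, 19, 19

(0) 14|_5 = 2·5 + 4 ↦ 2·6 + 4|_6 = 16 ⇒ 15
(1) 15|_6 = 2·6 + 3 ↦ 2·7 + 3|_7 = 17 ⇒ 16
(2) 16|_7 = 2·7 + 2 ↦ 2·8 + 2|_8 = 18 ⇒ 17
(3) 17|_8 = 2·8 + 1 ↦ 2·9 + 1|_9 = 19 ⇒ 18
(4) 18|_9 = 2·9 ↦ 2·10|_10 = 20 ⇒ 19
(5) 19|_10 = 10 + 9 ↦ 11 + 9|_11 = 20 ⇒ 19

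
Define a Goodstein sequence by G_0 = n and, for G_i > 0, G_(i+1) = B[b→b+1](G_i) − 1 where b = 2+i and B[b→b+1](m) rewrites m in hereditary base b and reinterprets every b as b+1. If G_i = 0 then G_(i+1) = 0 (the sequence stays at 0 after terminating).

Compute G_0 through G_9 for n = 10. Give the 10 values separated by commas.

i=0: 10 = 2^(2 + 1) + 2 (b=2); 2→3: 3^(3 + 1) + 3 = 84; 84−1 = 83
i=1: 83 = 3^(3 + 1) + 2 (b=3); 3→4: 4^(4 + 1) + 2 = 1026; 1026−1 = 1025
i=2: 1025 = 4^(4 + 1) + 1 (b=4); 4→5: 5^(5 + 1) + 1 = 15626; 15626−1 = 15625
i=3: 15625 = 5^(5 + 1) (b=5); 5→6: 6^(6 + 1) = 279936; 279936−1 = 279935
i=4: 279935 = 5·6^6 + 5·6^5 + 5·6^4 + 5·6^3 + 5·6^2 + 5·6 + 5 (b=6); 6→7: 5·7^7 + 5·7^5 + 5·7^4 + 5·7^3 + 5·7^2 + 5·7 + 5 = 4215755; 4215755−1 = 4215754
i=5: 4215754 = 5·7^7 + 5·7^5 + 5·7^4 + 5·7^3 + 5·7^2 + 5·7 + 4 (b=7); 7→8: 5·8^8 + 5·8^5 + 5·8^4 + 5·8^3 + 5·8^2 + 5·8 + 4 = 84073324; 84073324−1 = 84073323
i=6: 84073323 = 5·8^8 + 5·8^5 + 5·8^4 + 5·8^3 + 5·8^2 + 5·8 + 3 (b=8); 8→9: 5·9^9 + 5·9^5 + 5·9^4 + 5·9^3 + 5·9^2 + 5·9 + 3 = 1937434593; 1937434593−1 = 1937434592
i=7: 1937434592 = 5·9^9 + 5·9^5 + 5·9^4 + 5·9^3 + 5·9^2 + 5·9 + 2 (b=9); 9→10: 5·10^10 + 5·10^5 + 5·10^4 + 5·10^3 + 5·10^2 + 5·10 + 2 = 50000555552; 50000555552−1 = 50000555551
i=8: 50000555551 = 5·10^10 + 5·10^5 + 5·10^4 + 5·10^3 + 5·10^2 + 5·10 + 1 (b=10); 10→11: 5·11^11 + 5·11^5 + 5·11^4 + 5·11^3 + 5·11^2 + 5·11 + 1 = 1426559238831; 1426559238831−1 = 1426559238830

10, 83, 1025, 15625, 279935, 4215754, 84073323, 1937434592, 50000555551, 1426559238830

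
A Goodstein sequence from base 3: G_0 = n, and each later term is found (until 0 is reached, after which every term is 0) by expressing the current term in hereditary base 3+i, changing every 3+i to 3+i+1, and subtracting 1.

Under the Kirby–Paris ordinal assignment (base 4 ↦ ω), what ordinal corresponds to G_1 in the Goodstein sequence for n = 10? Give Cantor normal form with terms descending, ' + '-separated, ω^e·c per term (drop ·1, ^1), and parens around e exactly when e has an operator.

ω^2

G_0=10  [base 3] 3^2 + 1  →[3↦4]→  4^2 + 1 = 17  −1 ⇒ G_1=16
G_1=16  [base 4] 4^2  →[4↦5]→  5^2 = 25  −1 ⇒ G_2=24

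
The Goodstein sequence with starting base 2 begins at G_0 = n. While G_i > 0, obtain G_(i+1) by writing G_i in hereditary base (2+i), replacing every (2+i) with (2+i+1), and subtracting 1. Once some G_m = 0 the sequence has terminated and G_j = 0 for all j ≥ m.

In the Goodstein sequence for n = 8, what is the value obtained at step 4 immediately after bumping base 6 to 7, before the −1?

1647196

G_0=8  [base 2] 2^(2 + 1)  →[2↦3]→  3^(3 + 1) = 81  −1 ⇒ G_1=80
G_1=80  [base 3] 2·3^3 + 2·3^2 + 2·3 + 2  →[3↦4]→  2·4^4 + 2·4^2 + 2·4 + 2 = 554  −1 ⇒ G_2=553
G_2=553  [base 4] 2·4^4 + 2·4^2 + 2·4 + 1  →[4↦5]→  2·5^5 + 2·5^2 + 2·5 + 1 = 6311  −1 ⇒ G_3=6310
G_3=6310  [base 5] 2·5^5 + 2·5^2 + 2·5  →[5↦6]→  2·6^6 + 2·6^2 + 2·6 = 93396  −1 ⇒ G_4=93395
G_4=93395  [base 6] 2·6^6 + 2·6^2 + 6 + 5  →[6↦7]→  2·7^7 + 2·7^2 + 7 + 5 = 1647196  −1 ⇒ G_5=1647195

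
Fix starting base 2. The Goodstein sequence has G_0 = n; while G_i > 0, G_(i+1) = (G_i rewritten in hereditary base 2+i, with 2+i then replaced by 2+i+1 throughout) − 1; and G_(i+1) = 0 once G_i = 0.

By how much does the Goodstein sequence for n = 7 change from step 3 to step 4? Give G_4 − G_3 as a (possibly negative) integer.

step 0: 7 = 2^2 + 2 + 1; sub 3 for 2: 3^3 + 3 + 1; = 31; G_1 = 31−1 = 30
step 1: 30 = 3^3 + 3; sub 4 for 3: 4^4 + 4; = 260; G_2 = 260−1 = 259
step 2: 259 = 4^4 + 3; sub 5 for 4: 5^5 + 3; = 3128; G_3 = 3128−1 = 3127
step 3: 3127 = 5^5 + 2; sub 6 for 5: 6^6 + 2; = 46658; G_4 = 46658−1 = 46657

43530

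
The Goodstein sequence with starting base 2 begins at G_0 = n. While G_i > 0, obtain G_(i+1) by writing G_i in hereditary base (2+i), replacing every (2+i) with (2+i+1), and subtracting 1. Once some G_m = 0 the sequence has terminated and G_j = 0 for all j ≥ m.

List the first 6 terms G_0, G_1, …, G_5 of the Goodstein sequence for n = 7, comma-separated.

base 2: 7 = 2^2 + 2 + 1; at 3: 3^3 + 3 + 1 = 31; next = 30
base 3: 30 = 3^3 + 3; at 4: 4^4 + 4 = 260; next = 259
base 4: 259 = 4^4 + 3; at 5: 5^5 + 3 = 3128; next = 3127
base 5: 3127 = 5^5 + 2; at 6: 6^6 + 2 = 46658; next = 46657
base 6: 46657 = 6^6 + 1; at 7: 7^7 + 1 = 823544; next = 823543

7, 30, 259, 3127, 46657, 823543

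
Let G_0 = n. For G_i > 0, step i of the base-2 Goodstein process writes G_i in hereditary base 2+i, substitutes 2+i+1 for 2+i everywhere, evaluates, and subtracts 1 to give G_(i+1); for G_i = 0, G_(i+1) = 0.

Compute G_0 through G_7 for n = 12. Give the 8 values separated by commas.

(0) 12|_2 = 2^(2 + 1) + 2^2 ↦ 3^(3 + 1) + 3^3|_3 = 108 ⇒ 107
(1) 107|_3 = 3^(3 + 1) + 2·3^2 + 2·3 + 2 ↦ 4^(4 + 1) + 2·4^2 + 2·4 + 2|_4 = 1066 ⇒ 1065
(2) 1065|_4 = 4^(4 + 1) + 2·4^2 + 2·4 + 1 ↦ 5^(5 + 1) + 2·5^2 + 2·5 + 1|_5 = 15686 ⇒ 15685
(3) 15685|_5 = 5^(5 + 1) + 2·5^2 + 2·5 ↦ 6^(6 + 1) + 2·6^2 + 2·6|_6 = 280020 ⇒ 280019
(4) 280019|_6 = 6^(6 + 1) + 2·6^2 + 6 + 5 ↦ 7^(7 + 1) + 2·7^2 + 7 + 5|_7 = 5764911 ⇒ 5764910
(5) 5764910|_7 = 7^(7 + 1) + 2·7^2 + 7 + 4 ↦ 8^(8 + 1) + 2·8^2 + 8 + 4|_8 = 134217868 ⇒ 134217867
(6) 134217867|_8 = 8^(8 + 1) + 2·8^2 + 8 + 3 ↦ 9^(9 + 1) + 2·9^2 + 9 + 3|_9 = 3486784575 ⇒ 3486784574

12, 107, 1065, 15685, 280019, 5764910, 134217867, 3486784574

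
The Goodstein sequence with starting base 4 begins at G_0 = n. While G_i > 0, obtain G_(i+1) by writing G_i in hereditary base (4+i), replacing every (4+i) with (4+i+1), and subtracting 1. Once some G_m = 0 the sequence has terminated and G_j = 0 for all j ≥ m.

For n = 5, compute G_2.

base 4: 5 = 4 + 1; at 5: 5 + 1 = 6; next = 5
base 5: 5 = 5; at 6: 6 = 6; next = 5
base 6: 5 = 5; at 7: 5 = 5; next = 4

5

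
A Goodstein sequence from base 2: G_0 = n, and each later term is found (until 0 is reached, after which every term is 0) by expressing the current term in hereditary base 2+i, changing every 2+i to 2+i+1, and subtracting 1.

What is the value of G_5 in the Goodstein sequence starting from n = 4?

109

[0] 4 ≡ 2^2 (base 2). Lift 3: 27. −1: 26.
[1] 26 ≡ 2·3^2 + 2·3 + 2 (base 3). Lift 4: 42. −1: 41.
[2] 41 ≡ 2·4^2 + 2·4 + 1 (base 4). Lift 5: 61. −1: 60.
[3] 60 ≡ 2·5^2 + 2·5 (base 5). Lift 6: 84. −1: 83.
[4] 83 ≡ 2·6^2 + 6 + 5 (base 6). Lift 7: 110. −1: 109.
[5] 109 ≡ 2·7^2 + 7 + 4 (base 7). Lift 8: 140. −1: 139.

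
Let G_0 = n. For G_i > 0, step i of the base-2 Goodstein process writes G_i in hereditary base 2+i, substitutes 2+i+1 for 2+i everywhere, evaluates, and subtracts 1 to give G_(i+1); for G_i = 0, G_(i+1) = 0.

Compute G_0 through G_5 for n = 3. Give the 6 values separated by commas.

3 —HB2→ 2 + 1 —bump→ 3 + 1 = 4 —(−1)→ 3
3 —HB3→ 3 —bump→ 4 = 4 —(−1)→ 3
3 —HB4→ 3 —bump→ 3 = 3 —(−1)→ 2
2 —HB5→ 2 —bump→ 2 = 2 —(−1)→ 1
1 —HB6→ 1 —bump→ 1 = 1 —(−1)→ 0

3, 3, 3, 2, 1, 0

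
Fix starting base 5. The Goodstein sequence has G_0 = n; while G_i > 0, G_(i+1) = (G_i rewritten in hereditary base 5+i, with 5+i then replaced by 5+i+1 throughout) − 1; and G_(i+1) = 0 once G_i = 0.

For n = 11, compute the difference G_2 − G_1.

1

G_0 = 11. HB_5(11) = 2·5 + 1. Bump = 13. G_1 = 12.
G_1 = 12. HB_6(12) = 2·6. Bump = 14. G_2 = 13.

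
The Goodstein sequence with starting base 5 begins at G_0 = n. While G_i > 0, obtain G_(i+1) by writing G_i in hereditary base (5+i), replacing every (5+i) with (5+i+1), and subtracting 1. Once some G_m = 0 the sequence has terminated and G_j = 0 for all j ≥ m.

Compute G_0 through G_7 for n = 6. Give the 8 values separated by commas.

6, 6, 6, 5, 4, 3, 2, 1

G_0=6  [base 5] 5 + 1  →[5↦6]→  6 + 1 = 7  −1 ⇒ G_1=6
G_1=6  [base 6] 6  →[6↦7]→  7 = 7  −1 ⇒ G_2=6
G_2=6  [base 7] 6  →[7↦8]→  6 = 6  −1 ⇒ G_3=5
G_3=5  [base 8] 5  →[8↦9]→  5 = 5  −1 ⇒ G_4=4
G_4=4  [base 9] 4  →[9↦10]→  4 = 4  −1 ⇒ G_5=3
G_5=3  [base 10] 3  →[10↦11]→  3 = 3  −1 ⇒ G_6=2
G_6=2  [base 11] 2  →[11↦12]→  2 = 2  −1 ⇒ G_7=1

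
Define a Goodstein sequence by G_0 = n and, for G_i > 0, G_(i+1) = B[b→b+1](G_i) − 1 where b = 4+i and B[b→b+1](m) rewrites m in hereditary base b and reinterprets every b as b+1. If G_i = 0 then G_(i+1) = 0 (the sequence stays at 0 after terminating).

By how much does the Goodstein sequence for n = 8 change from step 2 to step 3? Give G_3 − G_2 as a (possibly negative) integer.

0

(0) 8|_4 = 2·4 ↦ 2·5|_5 = 10 ⇒ 9
(1) 9|_5 = 5 + 4 ↦ 6 + 4|_6 = 10 ⇒ 9
(2) 9|_6 = 6 + 3 ↦ 7 + 3|_7 = 10 ⇒ 9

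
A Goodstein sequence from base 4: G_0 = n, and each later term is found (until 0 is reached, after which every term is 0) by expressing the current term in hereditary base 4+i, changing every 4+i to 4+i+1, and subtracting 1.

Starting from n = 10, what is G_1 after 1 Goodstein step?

11

G_0=10  [base 4] 2·4 + 2  →[4↦5]→  2·5 + 2 = 12  −1 ⇒ G_1=11
G_1=11  [base 5] 2·5 + 1  →[5↦6]→  2·6 + 1 = 13  −1 ⇒ G_2=12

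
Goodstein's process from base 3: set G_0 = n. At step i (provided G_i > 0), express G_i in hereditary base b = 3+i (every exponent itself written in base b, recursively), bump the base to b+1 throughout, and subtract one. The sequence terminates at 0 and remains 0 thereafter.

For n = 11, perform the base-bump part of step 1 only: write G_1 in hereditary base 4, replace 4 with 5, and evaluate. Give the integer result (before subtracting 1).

(0) 11|_3 = 3^2 + 2 ↦ 4^2 + 2|_4 = 18 ⇒ 17
(1) 17|_4 = 4^2 + 1 ↦ 5^2 + 1|_5 = 26 ⇒ 25

26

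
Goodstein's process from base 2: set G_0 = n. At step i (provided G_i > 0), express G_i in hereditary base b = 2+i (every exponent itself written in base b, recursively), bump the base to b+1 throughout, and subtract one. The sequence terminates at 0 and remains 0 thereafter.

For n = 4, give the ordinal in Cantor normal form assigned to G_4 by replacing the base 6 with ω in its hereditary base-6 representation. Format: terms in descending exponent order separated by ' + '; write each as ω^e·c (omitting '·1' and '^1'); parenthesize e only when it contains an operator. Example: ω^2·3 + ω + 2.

ω^2·2 + ω + 5

4 —HB2→ 2^2 —bump→ 3^3 = 27 —(−1)→ 26
26 —HB3→ 2·3^2 + 2·3 + 2 —bump→ 2·4^2 + 2·4 + 2 = 42 —(−1)→ 41
41 —HB4→ 2·4^2 + 2·4 + 1 —bump→ 2·5^2 + 2·5 + 1 = 61 —(−1)→ 60
60 —HB5→ 2·5^2 + 2·5 —bump→ 2·6^2 + 2·6 = 84 —(−1)→ 83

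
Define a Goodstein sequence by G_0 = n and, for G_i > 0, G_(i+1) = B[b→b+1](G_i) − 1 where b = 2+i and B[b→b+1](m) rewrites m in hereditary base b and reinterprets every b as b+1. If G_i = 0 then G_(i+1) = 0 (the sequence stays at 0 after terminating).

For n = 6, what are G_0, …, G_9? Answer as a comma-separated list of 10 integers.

6, 29, 257, 3125, 46655, 98039, 187243, 332147, 555551, 885775

(0) 6|_2 = 2^2 + 2 ↦ 3^3 + 3|_3 = 30 ⇒ 29
(1) 29|_3 = 3^3 + 2 ↦ 4^4 + 2|_4 = 258 ⇒ 257
(2) 257|_4 = 4^4 + 1 ↦ 5^5 + 1|_5 = 3126 ⇒ 3125
(3) 3125|_5 = 5^5 ↦ 6^6|_6 = 46656 ⇒ 46655
(4) 46655|_6 = 5·6^5 + 5·6^4 + 5·6^3 + 5·6^2 + 5·6 + 5 ↦ 5·7^5 + 5·7^4 + 5·7^3 + 5·7^2 + 5·7 + 5|_7 = 98040 ⇒ 98039
(5) 98039|_7 = 5·7^5 + 5·7^4 + 5·7^3 + 5·7^2 + 5·7 + 4 ↦ 5·8^5 + 5·8^4 + 5·8^3 + 5·8^2 + 5·8 + 4|_8 = 187244 ⇒ 187243
(6) 187243|_8 = 5·8^5 + 5·8^4 + 5·8^3 + 5·8^2 + 5·8 + 3 ↦ 5·9^5 + 5·9^4 + 5·9^3 + 5·9^2 + 5·9 + 3|_9 = 332148 ⇒ 332147
(7) 332147|_9 = 5·9^5 + 5·9^4 + 5·9^3 + 5·9^2 + 5·9 + 2 ↦ 5·10^5 + 5·10^4 + 5·10^3 + 5·10^2 + 5·10 + 2|_10 = 555552 ⇒ 555551
(8) 555551|_10 = 5·10^5 + 5·10^4 + 5·10^3 + 5·10^2 + 5·10 + 1 ↦ 5·11^5 + 5·11^4 + 5·11^3 + 5·11^2 + 5·11 + 1|_11 = 885776 ⇒ 885775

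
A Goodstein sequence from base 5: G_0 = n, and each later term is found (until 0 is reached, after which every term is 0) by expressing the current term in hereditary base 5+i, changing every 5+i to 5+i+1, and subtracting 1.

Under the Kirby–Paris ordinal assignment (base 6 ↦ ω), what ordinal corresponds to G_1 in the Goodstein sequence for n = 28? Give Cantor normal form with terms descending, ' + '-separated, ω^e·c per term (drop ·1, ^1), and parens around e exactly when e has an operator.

G_0 = 28. HB_5(28) = 5^2 + 3. Bump = 39. G_1 = 38.
G_1 = 38. HB_6(38) = 6^2 + 2. Bump = 51. G_2 = 50.

ω^2 + 2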